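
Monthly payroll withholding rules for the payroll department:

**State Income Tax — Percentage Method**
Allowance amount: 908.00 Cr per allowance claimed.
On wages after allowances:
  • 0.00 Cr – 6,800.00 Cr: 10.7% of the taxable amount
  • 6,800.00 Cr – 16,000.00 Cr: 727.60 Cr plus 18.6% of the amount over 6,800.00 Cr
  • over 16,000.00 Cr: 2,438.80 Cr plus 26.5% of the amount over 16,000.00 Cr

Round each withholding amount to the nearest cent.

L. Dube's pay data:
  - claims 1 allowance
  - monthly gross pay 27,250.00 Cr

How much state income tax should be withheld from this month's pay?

State Income Tax: taxable = 27,250.00 Cr − 1×908.00 Cr = 26,342.00 Cr
  2,438.80 Cr + 26.5% × (26,342.00 Cr − 16,000.00 Cr) = 2,438.80 Cr + 26.5% × 10,342.00 Cr = 5,179.43 Cr

5,179.43 Cr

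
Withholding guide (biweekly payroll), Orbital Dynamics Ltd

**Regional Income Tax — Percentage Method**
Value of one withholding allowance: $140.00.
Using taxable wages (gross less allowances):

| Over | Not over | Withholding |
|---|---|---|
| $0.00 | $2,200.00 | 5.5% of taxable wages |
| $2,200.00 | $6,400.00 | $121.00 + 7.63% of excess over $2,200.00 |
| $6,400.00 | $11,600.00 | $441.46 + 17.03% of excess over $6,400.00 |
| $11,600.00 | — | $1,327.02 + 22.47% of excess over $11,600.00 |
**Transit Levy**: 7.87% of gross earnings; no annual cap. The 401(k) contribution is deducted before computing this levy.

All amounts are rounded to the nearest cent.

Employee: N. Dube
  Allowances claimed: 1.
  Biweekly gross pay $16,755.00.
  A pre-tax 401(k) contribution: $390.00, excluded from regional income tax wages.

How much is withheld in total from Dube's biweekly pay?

Regional Income Tax: taxable = $16,755.00 − $390.00 − 1×$140.00 = $16,225.00
  $1,327.02 + 22.47% × ($16,225.00 − $11,600.00) = $1,327.02 + 22.47% × $4,625.00 = $2,366.26
Transit Levy: 7.87% × $16,365.00 = $1,287.93
Total: $2,366.26 + $1,287.93 = $3,654.19

$3,654.19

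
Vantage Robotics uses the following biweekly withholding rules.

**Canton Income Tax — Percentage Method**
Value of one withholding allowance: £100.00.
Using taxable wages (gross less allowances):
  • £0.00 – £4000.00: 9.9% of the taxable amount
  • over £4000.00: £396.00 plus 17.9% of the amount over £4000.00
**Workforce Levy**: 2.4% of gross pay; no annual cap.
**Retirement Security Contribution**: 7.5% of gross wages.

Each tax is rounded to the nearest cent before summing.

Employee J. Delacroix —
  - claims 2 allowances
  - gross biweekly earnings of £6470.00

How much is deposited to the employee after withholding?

Canton Income Tax: taxable = £6470.00 − 2×£100.00 = £6270.00
  £396.00 + 17.9% × (£6270.00 − £4000.00) = £396.00 + 17.9% × £2270.00 = £802.33
Workforce Levy: 2.4% × £6470.00 = £155.28
Retirement Security Contribution: 7.5% × £6470.00 = £485.25
Total withheld: £802.33 + £155.28 + £485.25 = £1442.86
Net pay: £6470.00 − £1442.86 = £5027.14

£5027.14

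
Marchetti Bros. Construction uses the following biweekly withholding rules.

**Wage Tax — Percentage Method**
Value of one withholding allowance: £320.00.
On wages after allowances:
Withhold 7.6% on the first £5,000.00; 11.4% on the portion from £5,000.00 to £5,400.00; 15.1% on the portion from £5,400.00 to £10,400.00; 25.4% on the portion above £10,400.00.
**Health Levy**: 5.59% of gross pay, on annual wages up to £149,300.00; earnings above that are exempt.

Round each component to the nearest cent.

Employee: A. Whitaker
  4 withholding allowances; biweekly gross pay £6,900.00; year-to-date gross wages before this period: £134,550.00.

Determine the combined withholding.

Wage Tax: taxable = £6,900.00 − 4×£320.00 = £5,620.00
  £425.60 + 15.1% × (£5,620.00 − £5,400.00) = £425.60 + 15.1% × £220.00 = £458.82
Health Levy: 5.59% × £6,900.00 = £385.71
Total: £458.82 + £385.71 = £844.53

£844.53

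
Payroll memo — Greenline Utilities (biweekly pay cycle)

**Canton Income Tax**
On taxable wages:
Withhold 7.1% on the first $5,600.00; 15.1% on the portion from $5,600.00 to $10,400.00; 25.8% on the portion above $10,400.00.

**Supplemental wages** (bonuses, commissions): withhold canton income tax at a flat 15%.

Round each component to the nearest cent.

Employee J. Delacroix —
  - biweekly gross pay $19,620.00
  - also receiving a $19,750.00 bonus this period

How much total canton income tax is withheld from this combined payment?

$6,463.66

Canton Income Tax: taxable = $19,620.00
  $1,122.40 + 25.8% × ($19,620.00 − $10,400.00) = $1,122.40 + 25.8% × $9,220.00 = $3,501.16
Supplemental (15% flat on bonus): 15% × $19,750.00 = $2,962.50
Total canton income tax: $3,501.16 + $2,962.50 = $6,463.66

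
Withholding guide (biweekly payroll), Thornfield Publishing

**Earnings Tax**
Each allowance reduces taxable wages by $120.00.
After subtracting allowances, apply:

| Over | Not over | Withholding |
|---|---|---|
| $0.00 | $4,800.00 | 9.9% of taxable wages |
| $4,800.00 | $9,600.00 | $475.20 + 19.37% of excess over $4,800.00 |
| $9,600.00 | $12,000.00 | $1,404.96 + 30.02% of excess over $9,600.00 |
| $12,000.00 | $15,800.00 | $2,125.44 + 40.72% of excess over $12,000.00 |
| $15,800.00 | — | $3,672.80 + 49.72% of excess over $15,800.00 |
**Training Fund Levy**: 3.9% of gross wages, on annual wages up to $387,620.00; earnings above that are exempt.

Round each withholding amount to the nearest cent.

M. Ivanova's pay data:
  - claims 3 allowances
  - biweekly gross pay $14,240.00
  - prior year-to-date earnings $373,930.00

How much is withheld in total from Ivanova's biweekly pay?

$3,424.89

Earnings Tax: taxable = $14,240.00 − 3×$120.00 = $13,880.00
  $2,125.44 + 40.72% × ($13,880.00 − $12,000.00) = $2,125.44 + 40.72% × $1,880.00 = $2,890.98
Training Fund Levy: cap $387,620.00 − YTD $373,930.00 = $13,690.00 subject; 3.9% × $13,690.00 = $533.91
Total: $2,890.98 + $533.91 = $3,424.89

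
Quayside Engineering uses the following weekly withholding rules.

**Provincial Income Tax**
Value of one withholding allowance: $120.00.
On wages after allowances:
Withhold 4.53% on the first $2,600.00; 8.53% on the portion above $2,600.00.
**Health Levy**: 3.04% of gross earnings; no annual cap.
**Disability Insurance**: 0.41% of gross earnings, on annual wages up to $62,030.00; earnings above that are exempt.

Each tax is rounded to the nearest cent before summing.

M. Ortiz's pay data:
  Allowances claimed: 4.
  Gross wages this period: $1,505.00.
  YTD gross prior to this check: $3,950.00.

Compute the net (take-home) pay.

Provincial Income Tax: taxable = $1,505.00 − 4×$120.00 = $1,025.00
  4.53% × $1,025.00 = $46.43
Health Levy: 3.04% × $1,505.00 = $45.75
Disability Insurance: 0.41% × $1,505.00 = $6.17
Total withheld: $46.43 + $45.75 + $6.17 = $98.35
Net pay: $1,505.00 − $98.35 = $1,406.65

$1,406.65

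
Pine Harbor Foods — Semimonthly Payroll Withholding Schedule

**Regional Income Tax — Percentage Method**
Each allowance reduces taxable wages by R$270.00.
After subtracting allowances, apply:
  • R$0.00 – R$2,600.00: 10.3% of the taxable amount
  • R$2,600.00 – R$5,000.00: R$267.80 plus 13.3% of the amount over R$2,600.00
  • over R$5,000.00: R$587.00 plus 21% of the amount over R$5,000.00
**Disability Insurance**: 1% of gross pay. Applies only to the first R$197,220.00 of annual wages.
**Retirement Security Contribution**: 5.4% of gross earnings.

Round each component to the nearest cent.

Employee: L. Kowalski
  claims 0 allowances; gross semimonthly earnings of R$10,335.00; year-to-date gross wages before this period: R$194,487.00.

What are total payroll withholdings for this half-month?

R$2,292.77

Regional Income Tax: taxable = R$10,335.00
  R$587.00 + 21% × (R$10,335.00 − R$5,000.00) = R$587.00 + 21% × R$5,335.00 = R$1,707.35
Disability Insurance: cap R$197,220.00 − YTD R$194,487.00 = R$2,733.00 subject; 1% × R$2,733.00 = R$27.33
Retirement Security Contribution: 5.4% × R$10,335.00 = R$558.09
Total: R$1,707.35 + R$27.33 + R$558.09 = R$2,292.77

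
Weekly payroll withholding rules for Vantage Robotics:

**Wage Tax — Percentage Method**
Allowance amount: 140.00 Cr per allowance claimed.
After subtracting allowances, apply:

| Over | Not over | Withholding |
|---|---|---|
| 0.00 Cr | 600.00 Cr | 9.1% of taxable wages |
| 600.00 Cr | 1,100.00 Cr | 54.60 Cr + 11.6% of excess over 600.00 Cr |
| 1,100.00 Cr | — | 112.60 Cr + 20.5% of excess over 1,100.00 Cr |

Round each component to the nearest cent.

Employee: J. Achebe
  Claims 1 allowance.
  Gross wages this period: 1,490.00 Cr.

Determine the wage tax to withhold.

Wage Tax: taxable = 1,490.00 Cr − 1×140.00 Cr = 1,350.00 Cr
  112.60 Cr + 20.5% × (1,350.00 Cr − 1,100.00 Cr) = 112.60 Cr + 20.5% × 250.00 Cr = 163.85 Cr

163.85 Cr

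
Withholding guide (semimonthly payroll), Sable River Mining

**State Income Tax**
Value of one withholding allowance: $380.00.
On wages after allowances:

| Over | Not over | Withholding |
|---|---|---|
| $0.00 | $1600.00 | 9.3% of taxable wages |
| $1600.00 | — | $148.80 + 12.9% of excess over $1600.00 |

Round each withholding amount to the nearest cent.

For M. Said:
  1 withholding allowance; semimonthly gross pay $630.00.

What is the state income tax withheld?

$23.25

State Income Tax: taxable = $630.00 − 1×$380.00 = $250.00
  9.3% × $250.00 = $23.25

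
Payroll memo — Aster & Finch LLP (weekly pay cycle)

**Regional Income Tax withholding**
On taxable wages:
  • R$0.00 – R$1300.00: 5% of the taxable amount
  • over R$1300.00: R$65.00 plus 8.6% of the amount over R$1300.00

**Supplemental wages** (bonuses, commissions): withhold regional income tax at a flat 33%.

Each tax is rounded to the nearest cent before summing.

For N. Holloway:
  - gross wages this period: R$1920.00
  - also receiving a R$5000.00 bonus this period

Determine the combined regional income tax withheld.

R$1768.32

Regional Income Tax: taxable = R$1920.00
  R$65.00 + 8.6% × (R$1920.00 − R$1300.00) = R$65.00 + 8.6% × R$620.00 = R$118.32
Supplemental (33% flat on bonus): 33% × R$5000.00 = R$1650.00
Total regional income tax: R$118.32 + R$1650.00 = R$1768.32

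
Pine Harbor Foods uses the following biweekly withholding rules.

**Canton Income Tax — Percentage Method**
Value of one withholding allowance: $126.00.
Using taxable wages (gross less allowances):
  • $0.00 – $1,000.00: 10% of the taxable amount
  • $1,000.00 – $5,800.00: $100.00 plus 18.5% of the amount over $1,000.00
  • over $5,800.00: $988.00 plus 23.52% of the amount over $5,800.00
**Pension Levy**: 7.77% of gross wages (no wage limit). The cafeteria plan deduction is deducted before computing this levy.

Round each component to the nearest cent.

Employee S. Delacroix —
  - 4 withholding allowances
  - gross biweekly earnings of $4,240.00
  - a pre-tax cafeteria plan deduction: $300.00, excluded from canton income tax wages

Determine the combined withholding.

$856.80

Canton Income Tax: taxable = $4,240.00 − $300.00 − 4×$126.00 = $3,436.00
  $100.00 + 18.5% × ($3,436.00 − $1,000.00) = $100.00 + 18.5% × $2,436.00 = $550.66
Pension Levy: 7.77% × $3,940.00 = $306.14
Total: $550.66 + $306.14 = $856.80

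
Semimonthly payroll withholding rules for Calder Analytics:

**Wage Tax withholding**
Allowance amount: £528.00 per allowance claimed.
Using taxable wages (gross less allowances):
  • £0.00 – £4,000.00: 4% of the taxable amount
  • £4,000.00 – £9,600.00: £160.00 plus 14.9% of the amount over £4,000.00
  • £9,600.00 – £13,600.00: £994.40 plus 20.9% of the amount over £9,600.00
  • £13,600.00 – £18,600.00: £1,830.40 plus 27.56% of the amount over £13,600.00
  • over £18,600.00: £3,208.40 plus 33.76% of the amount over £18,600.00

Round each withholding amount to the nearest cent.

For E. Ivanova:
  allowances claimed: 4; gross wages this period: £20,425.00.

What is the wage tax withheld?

Wage Tax: taxable = £20,425.00 − 4×£528.00 = £18,313.00
  £1,830.40 + 27.56% × (£18,313.00 − £13,600.00) = £1,830.40 + 27.56% × £4,713.00 = £3,129.30

£3,129.30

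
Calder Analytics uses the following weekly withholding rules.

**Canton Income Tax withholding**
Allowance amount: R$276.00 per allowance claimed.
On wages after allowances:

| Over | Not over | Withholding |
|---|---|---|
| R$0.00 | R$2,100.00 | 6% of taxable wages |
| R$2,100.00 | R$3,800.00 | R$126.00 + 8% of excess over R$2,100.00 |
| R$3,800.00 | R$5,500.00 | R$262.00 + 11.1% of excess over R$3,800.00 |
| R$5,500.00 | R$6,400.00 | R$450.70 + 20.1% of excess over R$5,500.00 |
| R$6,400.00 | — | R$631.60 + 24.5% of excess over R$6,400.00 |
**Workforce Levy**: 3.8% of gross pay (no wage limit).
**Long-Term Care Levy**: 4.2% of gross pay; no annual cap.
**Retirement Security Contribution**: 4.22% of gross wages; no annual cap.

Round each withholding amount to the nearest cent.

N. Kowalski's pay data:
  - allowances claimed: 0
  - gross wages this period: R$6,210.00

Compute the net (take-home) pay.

Canton Income Tax: taxable = R$6,210.00
  R$450.70 + 20.1% × (R$6,210.00 − R$5,500.00) = R$450.70 + 20.1% × R$710.00 = R$593.41
Workforce Levy: 3.8% × R$6,210.00 = R$235.98
Long-Term Care Levy: 4.2% × R$6,210.00 = R$260.82
Retirement Security Contribution: 4.22% × R$6,210.00 = R$262.06
Total withheld: R$593.41 + R$235.98 + R$260.82 + R$262.06 = R$1,352.27
Net pay: R$6,210.00 − R$1,352.27 = R$4,857.73

R$4,857.73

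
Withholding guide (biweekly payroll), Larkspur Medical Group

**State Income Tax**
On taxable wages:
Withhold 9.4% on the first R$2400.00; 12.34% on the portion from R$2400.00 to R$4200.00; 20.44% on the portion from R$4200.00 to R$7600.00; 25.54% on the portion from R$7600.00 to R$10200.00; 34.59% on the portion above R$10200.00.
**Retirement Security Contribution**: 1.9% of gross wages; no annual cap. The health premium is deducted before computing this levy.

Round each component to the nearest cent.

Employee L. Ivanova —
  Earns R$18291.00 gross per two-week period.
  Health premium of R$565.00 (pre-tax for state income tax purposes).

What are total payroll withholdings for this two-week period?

State Income Tax: taxable = R$18291.00 − R$565.00 = R$17726.00
  R$1806.72 + 34.59% × (R$17726.00 − R$10200.00) = R$1806.72 + 34.59% × R$7526.00 = R$4409.96
Retirement Security Contribution: 1.9% × R$17726.00 = R$336.79
Total: R$4409.96 + R$336.79 = R$4746.75

R$4746.75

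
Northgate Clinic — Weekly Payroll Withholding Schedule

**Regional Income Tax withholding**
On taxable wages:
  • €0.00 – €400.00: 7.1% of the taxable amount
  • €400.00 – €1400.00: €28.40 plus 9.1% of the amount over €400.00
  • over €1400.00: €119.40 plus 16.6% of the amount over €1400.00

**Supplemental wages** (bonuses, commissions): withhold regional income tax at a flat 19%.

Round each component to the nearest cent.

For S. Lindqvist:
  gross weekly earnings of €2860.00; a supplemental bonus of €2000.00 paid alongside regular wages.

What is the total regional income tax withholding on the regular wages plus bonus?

Regional Income Tax: taxable = €2860.00
  €119.40 + 16.6% × (€2860.00 − €1400.00) = €119.40 + 16.6% × €1460.00 = €361.76
Supplemental (19% flat on bonus): 19% × €2000.00 = €380.00
Total regional income tax: €361.76 + €380.00 = €741.76

€741.76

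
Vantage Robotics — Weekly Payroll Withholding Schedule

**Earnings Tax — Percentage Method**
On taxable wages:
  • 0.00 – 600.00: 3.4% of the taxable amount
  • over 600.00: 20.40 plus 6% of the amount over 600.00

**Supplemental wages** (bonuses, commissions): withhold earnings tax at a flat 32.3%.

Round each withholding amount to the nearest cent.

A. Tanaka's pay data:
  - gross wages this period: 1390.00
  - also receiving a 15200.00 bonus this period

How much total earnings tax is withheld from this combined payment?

Earnings Tax: taxable = 1390.00
  20.40 + 6% × (1390.00 − 600.00) = 20.40 + 6% × 790.00 = 67.80
Supplemental (32.3% flat on bonus): 32.3% × 15200.00 = 4909.60
Total earnings tax: 67.80 + 4909.60 = 4977.40

4977.40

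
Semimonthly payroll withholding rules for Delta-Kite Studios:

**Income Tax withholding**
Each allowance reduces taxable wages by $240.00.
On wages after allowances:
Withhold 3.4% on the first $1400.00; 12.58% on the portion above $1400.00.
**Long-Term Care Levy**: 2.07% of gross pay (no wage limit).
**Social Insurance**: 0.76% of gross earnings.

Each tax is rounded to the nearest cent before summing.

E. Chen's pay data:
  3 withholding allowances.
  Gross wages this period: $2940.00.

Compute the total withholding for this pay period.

Income Tax: taxable = $2940.00 − 3×$240.00 = $2220.00
  $47.60 + 12.58% × ($2220.00 − $1400.00) = $47.60 + 12.58% × $820.00 = $150.76
Long-Term Care Levy: 2.07% × $2940.00 = $60.86
Social Insurance: 0.76% × $2940.00 = $22.34
Total: $150.76 + $60.86 + $22.34 = $233.96

$233.96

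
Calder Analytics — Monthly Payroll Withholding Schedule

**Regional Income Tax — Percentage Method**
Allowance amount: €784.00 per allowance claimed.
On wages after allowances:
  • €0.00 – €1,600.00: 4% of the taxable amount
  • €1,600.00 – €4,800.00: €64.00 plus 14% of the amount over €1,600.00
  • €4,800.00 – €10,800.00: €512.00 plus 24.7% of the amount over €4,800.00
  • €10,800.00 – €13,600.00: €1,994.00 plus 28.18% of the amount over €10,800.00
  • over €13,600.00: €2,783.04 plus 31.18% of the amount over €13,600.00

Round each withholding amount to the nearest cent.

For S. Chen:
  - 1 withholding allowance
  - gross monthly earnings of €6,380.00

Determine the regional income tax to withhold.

Regional Income Tax: taxable = €6,380.00 − 1×€784.00 = €5,596.00
  €512.00 + 24.7% × (€5,596.00 − €4,800.00) = €512.00 + 24.7% × €796.00 = €708.61

€708.61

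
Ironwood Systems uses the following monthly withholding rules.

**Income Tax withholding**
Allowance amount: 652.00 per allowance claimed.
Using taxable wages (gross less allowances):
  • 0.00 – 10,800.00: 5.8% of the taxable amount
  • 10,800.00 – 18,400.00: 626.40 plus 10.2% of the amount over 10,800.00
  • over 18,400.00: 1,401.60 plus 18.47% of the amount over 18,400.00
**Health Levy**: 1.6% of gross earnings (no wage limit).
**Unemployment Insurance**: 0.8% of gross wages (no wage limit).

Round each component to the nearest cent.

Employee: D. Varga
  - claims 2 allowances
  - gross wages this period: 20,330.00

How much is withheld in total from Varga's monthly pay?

2,005.14

Income Tax: taxable = 20,330.00 − 2×652.00 = 19,026.00
  1,401.60 + 18.47% × (19,026.00 − 18,400.00) = 1,401.60 + 18.47% × 626.00 = 1,517.22
Health Levy: 1.6% × 20,330.00 = 325.28
Unemployment Insurance: 0.8% × 20,330.00 = 162.64
Total: 1,517.22 + 325.28 + 162.64 = 2,005.14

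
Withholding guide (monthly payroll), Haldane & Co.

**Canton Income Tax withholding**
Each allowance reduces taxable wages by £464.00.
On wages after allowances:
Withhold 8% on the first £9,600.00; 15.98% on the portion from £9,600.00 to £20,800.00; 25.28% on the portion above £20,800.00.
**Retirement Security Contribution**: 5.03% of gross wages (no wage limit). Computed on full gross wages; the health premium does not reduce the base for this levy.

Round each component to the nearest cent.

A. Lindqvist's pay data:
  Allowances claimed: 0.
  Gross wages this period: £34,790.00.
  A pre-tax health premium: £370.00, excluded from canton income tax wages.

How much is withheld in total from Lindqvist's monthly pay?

Canton Income Tax: taxable = £34,790.00 − £370.00 = £34,420.00
  £2,557.76 + 25.28% × (£34,420.00 − £20,800.00) = £2,557.76 + 25.28% × £13,620.00 = £6,000.90
Retirement Security Contribution: 5.03% × £34,790.00 = £1,749.94
Total: £6,000.90 + £1,749.94 = £7,750.84

£7,750.84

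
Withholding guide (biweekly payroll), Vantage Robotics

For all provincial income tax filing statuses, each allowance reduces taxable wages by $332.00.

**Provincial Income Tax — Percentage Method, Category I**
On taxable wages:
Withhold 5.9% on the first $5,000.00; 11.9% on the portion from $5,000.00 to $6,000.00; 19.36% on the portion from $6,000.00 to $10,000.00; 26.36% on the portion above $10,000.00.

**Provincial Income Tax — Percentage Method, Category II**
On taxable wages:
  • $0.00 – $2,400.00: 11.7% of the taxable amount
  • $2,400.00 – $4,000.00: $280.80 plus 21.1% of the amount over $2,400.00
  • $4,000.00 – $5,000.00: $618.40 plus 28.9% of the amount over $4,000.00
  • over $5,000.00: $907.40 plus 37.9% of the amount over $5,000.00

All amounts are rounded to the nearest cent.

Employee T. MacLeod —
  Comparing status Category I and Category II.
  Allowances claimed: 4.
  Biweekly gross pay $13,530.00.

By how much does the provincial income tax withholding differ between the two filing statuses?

Provincial Income Tax (Category I): taxable = $13,530.00 − 4×$332.00 = $12,202.00
  $1,188.40 + 26.36% × ($12,202.00 − $10,000.00) = $1,188.40 + 26.36% × $2,202.00 = $1,768.85
Provincial Income Tax (Category II): taxable = $13,530.00 − 4×$332.00 = $12,202.00
  $907.40 + 37.9% × ($12,202.00 − $5,000.00) = $907.40 + 37.9% × $7,202.00 = $3,636.96
Difference: |$1,768.85 − $3,636.96| = $1,868.11 (higher under Category II)

$1,868.11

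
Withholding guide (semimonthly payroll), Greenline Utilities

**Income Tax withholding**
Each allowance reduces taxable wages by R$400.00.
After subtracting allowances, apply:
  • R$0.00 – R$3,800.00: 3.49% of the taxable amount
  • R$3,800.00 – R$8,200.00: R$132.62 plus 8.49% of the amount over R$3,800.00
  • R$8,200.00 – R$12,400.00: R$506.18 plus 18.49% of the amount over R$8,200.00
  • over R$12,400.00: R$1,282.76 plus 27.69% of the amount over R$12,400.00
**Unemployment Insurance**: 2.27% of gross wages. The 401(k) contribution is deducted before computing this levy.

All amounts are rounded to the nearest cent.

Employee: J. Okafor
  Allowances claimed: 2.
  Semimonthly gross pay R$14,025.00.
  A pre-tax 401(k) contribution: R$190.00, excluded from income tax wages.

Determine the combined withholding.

R$1,772.64

Income Tax: taxable = R$14,025.00 − R$190.00 − 2×R$400.00 = R$13,035.00
  R$1,282.76 + 27.69% × (R$13,035.00 − R$12,400.00) = R$1,282.76 + 27.69% × R$635.00 = R$1,458.59
Unemployment Insurance: 2.27% × R$13,835.00 = R$314.05
Total: R$1,458.59 + R$314.05 = R$1,772.64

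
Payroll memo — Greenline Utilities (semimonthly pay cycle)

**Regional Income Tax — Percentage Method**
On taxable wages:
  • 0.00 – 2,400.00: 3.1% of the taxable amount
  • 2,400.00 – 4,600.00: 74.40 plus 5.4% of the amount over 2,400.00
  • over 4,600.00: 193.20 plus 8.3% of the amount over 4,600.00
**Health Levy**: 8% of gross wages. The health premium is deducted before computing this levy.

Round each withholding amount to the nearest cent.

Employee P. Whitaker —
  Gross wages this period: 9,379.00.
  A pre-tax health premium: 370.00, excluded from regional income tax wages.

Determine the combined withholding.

1,279.87

Regional Income Tax: taxable = 9,379.00 − 370.00 = 9,009.00
  193.20 + 8.3% × (9,009.00 − 4,600.00) = 193.20 + 8.3% × 4,409.00 = 559.15
Health Levy: 8% × 9,009.00 = 720.72
Total: 559.15 + 720.72 = 1,279.87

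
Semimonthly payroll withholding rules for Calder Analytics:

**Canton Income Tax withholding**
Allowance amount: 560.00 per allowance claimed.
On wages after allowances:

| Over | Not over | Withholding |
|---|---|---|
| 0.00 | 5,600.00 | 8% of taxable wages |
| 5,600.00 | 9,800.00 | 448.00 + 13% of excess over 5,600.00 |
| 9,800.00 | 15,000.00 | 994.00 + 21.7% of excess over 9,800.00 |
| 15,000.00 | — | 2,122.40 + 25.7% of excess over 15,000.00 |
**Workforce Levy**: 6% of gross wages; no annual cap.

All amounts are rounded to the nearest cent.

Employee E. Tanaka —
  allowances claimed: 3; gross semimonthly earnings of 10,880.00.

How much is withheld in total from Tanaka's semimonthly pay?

Canton Income Tax: taxable = 10,880.00 − 3×560.00 = 9,200.00
  448.00 + 13% × (9,200.00 − 5,600.00) = 448.00 + 13% × 3,600.00 = 916.00
Workforce Levy: 6% × 10,880.00 = 652.80
Total: 916.00 + 652.80 = 1,568.80

1,568.80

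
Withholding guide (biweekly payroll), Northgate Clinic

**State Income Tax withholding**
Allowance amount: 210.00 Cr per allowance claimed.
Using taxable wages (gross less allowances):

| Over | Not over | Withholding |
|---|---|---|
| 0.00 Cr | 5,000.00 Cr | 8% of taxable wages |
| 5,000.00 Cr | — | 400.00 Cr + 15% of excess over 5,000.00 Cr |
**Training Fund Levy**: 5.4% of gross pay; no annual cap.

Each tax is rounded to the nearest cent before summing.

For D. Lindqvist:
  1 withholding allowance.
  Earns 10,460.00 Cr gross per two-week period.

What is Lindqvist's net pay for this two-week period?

8,707.66 Cr

State Income Tax: taxable = 10,460.00 Cr − 1×210.00 Cr = 10,250.00 Cr
  400.00 Cr + 15% × (10,250.00 Cr − 5,000.00 Cr) = 400.00 Cr + 15% × 5,250.00 Cr = 1,187.50 Cr
Training Fund Levy: 5.4% × 10,460.00 Cr = 564.84 Cr
Total withheld: 1,187.50 Cr + 564.84 Cr = 1,752.34 Cr
Net pay: 10,460.00 Cr − 1,752.34 Cr = 8,707.66 Cr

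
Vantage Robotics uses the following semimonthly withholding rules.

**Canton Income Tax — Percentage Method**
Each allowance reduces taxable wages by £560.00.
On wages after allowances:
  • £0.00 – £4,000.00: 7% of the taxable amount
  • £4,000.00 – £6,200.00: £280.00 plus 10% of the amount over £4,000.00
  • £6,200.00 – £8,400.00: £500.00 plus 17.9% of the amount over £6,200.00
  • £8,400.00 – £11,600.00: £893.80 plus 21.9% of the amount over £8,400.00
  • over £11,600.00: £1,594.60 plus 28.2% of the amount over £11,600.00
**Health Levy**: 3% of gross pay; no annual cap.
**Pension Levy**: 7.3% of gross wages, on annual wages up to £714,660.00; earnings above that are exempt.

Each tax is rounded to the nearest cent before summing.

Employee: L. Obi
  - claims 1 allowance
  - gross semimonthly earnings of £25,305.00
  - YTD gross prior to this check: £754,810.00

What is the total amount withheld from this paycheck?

£6,060.64

Canton Income Tax: taxable = £25,305.00 − 1×£560.00 = £24,745.00
  £1,594.60 + 28.2% × (£24,745.00 − £11,600.00) = £1,594.60 + 28.2% × £13,145.00 = £5,301.49
Health Levy: 3% × £25,305.00 = £759.15
Pension Levy: YTD £754,810.00 ≥ cap £714,660.00 → £0.00
Total: £5,301.49 + £759.15 + £0.00 = £6,060.64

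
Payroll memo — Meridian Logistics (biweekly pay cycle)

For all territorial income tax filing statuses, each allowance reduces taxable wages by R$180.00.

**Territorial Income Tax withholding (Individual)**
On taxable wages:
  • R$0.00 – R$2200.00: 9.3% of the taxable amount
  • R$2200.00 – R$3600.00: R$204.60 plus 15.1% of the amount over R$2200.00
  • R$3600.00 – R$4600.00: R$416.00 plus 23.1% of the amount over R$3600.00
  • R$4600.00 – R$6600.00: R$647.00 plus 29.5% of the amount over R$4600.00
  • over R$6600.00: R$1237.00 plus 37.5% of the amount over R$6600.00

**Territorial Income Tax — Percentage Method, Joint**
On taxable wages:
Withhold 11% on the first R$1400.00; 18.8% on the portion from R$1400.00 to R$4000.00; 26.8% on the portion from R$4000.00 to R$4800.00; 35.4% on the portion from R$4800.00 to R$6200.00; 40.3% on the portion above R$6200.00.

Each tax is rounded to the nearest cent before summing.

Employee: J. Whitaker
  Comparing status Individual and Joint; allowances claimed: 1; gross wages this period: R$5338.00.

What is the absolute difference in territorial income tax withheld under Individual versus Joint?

Territorial Income Tax (Individual): taxable = R$5338.00 − 1×R$180.00 = R$5158.00
  R$647.00 + 29.5% × (R$5158.00 − R$4600.00) = R$647.00 + 29.5% × R$558.00 = R$811.61
Territorial Income Tax (Joint): taxable = R$5338.00 − 1×R$180.00 = R$5158.00
  R$857.20 + 35.4% × (R$5158.00 − R$4800.00) = R$857.20 + 35.4% × R$358.00 = R$983.93
Difference: |R$811.61 − R$983.93| = R$172.32 (higher under Joint)

R$172.32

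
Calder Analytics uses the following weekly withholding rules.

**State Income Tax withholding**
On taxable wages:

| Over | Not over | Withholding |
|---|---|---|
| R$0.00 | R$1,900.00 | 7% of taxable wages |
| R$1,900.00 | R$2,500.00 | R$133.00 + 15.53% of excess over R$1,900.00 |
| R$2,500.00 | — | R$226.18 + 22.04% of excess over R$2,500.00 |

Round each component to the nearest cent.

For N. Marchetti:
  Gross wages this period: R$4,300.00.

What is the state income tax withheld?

State Income Tax: taxable = R$4,300.00
  R$226.18 + 22.04% × (R$4,300.00 − R$2,500.00) = R$226.18 + 22.04% × R$1,800.00 = R$622.90

R$622.90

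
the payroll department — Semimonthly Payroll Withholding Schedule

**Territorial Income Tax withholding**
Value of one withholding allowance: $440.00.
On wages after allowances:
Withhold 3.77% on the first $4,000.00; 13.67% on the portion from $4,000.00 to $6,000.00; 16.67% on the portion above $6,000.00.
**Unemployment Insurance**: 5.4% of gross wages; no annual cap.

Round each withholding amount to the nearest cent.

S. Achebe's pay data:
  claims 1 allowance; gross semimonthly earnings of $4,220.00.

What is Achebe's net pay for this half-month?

Territorial Income Tax: taxable = $4,220.00 − 1×$440.00 = $3,780.00
  3.77% × $3,780.00 = $142.51
Unemployment Insurance: 5.4% × $4,220.00 = $227.88
Total withheld: $142.51 + $227.88 = $370.39
Net pay: $4,220.00 − $370.39 = $3,849.61

$3,849.61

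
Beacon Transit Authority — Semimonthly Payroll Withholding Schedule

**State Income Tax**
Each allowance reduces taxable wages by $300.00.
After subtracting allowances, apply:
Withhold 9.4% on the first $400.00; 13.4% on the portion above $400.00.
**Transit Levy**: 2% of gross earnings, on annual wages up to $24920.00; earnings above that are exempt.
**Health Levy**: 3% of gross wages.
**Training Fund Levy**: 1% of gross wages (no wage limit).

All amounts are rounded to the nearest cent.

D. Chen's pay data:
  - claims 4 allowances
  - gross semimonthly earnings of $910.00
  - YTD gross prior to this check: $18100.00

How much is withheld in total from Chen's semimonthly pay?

$54.60

State Income Tax: taxable = $910.00 − 4×$300.00 = $-290.00
  Taxable ≤ 0 → $0.00
Transit Levy: 2% × $910.00 = $18.20
Health Levy: 3% × $910.00 = $27.30
Training Fund Levy: 1% × $910.00 = $9.10
Total: $0.00 + $18.20 + $27.30 + $9.10 = $54.60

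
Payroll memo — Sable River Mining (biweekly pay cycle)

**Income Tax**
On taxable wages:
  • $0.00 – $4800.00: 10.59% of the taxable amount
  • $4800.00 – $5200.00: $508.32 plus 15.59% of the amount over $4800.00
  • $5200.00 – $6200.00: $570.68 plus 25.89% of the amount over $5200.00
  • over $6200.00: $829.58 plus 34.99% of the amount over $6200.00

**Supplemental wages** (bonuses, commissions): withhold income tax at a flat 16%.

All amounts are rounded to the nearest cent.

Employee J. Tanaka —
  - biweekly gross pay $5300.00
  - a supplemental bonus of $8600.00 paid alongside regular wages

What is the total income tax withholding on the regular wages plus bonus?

Income Tax: taxable = $5300.00
  $570.68 + 25.89% × ($5300.00 − $5200.00) = $570.68 + 25.89% × $100.00 = $596.57
Supplemental (16% flat on bonus): 16% × $8600.00 = $1376.00
Total income tax: $596.57 + $1376.00 = $1972.57

$1972.57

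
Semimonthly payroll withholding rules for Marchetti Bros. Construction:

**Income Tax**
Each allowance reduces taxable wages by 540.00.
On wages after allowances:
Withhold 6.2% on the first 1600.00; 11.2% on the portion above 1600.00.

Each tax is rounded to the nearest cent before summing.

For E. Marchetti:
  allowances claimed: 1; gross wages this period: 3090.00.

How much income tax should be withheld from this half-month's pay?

Income Tax: taxable = 3090.00 − 1×540.00 = 2550.00
  99.20 + 11.2% × (2550.00 − 1600.00) = 99.20 + 11.2% × 950.00 = 205.60

205.60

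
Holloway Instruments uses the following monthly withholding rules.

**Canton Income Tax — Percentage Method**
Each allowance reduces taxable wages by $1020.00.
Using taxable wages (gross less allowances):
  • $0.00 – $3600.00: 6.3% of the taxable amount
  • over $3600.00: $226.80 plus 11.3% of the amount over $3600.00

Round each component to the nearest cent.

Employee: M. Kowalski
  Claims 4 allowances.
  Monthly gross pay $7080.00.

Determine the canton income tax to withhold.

Canton Income Tax: taxable = $7080.00 − 4×$1020.00 = $3000.00
  6.3% × $3000.00 = $189.00

$189.00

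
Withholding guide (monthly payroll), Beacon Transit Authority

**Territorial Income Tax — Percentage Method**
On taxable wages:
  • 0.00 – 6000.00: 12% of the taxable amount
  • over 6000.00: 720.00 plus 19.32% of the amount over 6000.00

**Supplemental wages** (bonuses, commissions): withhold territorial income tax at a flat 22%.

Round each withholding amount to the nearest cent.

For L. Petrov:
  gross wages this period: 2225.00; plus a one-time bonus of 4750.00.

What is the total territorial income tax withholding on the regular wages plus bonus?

Territorial Income Tax: taxable = 2225.00
  12% × 2225.00 = 267.00
Supplemental (22% flat on bonus): 22% × 4750.00 = 1045.00
Total territorial income tax: 267.00 + 1045.00 = 1312.00

1312.00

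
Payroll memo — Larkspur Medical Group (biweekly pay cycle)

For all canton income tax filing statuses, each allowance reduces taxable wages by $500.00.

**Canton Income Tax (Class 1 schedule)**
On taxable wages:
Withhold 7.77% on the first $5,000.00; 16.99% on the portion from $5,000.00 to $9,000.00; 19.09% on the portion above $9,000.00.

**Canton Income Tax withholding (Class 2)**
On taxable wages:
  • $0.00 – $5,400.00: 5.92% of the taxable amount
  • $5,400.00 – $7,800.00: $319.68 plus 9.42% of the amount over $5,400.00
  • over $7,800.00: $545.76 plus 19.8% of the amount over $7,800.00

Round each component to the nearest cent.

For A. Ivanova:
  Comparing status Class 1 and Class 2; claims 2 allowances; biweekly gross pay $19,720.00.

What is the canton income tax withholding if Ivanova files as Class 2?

Canton Income Tax (Class 2): taxable = $19,720.00 − 2×$500.00 = $18,720.00
  $545.76 + 19.8% × ($18,720.00 − $7,800.00) = $545.76 + 19.8% × $10,920.00 = $2,707.92

$2,707.92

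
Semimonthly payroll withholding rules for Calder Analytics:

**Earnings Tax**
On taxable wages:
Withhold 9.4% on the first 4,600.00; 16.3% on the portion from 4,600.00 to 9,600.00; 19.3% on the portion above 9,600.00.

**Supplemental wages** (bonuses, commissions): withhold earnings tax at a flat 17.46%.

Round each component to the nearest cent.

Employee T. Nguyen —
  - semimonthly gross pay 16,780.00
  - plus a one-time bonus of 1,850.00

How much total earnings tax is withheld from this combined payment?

2,956.15

Earnings Tax: taxable = 16,780.00
  1,247.40 + 19.3% × (16,780.00 − 9,600.00) = 1,247.40 + 19.3% × 7,180.00 = 2,633.14
Supplemental (17.46% flat on bonus): 17.46% × 1,850.00 = 323.01
Total earnings tax: 2,633.14 + 323.01 = 2,956.15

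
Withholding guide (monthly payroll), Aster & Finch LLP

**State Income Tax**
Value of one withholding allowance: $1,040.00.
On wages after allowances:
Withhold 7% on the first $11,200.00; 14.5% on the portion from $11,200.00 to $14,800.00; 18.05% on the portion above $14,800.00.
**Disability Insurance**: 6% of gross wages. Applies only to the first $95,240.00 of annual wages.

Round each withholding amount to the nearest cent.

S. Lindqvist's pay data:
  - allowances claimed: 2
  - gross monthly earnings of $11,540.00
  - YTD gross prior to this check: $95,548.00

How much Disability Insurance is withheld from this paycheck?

Disability Insurance: YTD $95,548.00 ≥ cap $95,240.00 → $0.00

$0.00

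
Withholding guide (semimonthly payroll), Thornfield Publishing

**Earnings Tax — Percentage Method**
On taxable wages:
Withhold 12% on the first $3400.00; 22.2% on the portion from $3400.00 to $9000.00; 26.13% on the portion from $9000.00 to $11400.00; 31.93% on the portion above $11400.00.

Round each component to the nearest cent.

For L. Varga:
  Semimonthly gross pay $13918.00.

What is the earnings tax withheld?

Earnings Tax: taxable = $13918.00
  $2278.32 + 31.93% × ($13918.00 − $11400.00) = $2278.32 + 31.93% × $2518.00 = $3082.32

$3082.32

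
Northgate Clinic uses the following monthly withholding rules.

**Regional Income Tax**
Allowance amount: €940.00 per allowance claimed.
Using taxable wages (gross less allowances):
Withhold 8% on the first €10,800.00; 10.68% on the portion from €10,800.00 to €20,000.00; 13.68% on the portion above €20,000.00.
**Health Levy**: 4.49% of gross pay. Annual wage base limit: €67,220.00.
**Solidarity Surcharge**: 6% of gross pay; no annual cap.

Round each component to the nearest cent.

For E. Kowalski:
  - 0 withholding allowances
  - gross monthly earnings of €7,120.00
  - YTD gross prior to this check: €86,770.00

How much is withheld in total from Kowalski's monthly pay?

Regional Income Tax: taxable = €7,120.00
  8% × €7,120.00 = €569.60
Health Levy: YTD €86,770.00 ≥ cap €67,220.00 → €0.00
Solidarity Surcharge: 6% × €7,120.00 = €427.20
Total: €569.60 + €0.00 + €427.20 = €996.80

€996.80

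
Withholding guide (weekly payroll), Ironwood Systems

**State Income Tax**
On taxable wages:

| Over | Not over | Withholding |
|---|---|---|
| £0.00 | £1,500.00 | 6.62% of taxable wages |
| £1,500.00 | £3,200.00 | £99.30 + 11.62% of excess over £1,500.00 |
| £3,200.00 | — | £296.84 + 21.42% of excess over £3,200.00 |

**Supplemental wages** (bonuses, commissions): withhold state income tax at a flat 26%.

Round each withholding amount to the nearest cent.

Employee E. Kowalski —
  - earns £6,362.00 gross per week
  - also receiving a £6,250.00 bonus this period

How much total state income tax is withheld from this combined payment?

State Income Tax: taxable = £6,362.00
  £296.84 + 21.42% × (£6,362.00 − £3,200.00) = £296.84 + 21.42% × £3,162.00 = £974.14
Supplemental (26% flat on bonus): 26% × £6,250.00 = £1,625.00
Total state income tax: £974.14 + £1,625.00 = £2,599.14

£2,599.14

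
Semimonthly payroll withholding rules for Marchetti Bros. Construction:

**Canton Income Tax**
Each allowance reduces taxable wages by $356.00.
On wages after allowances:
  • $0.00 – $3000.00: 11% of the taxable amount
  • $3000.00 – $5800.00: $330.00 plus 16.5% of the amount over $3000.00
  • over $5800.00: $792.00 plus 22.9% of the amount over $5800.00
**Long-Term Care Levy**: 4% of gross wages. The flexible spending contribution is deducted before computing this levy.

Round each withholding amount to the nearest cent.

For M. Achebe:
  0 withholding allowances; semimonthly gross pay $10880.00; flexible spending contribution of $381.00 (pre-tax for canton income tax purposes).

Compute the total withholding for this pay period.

$2288.03

Canton Income Tax: taxable = $10880.00 − $381.00 = $10499.00
  $792.00 + 22.9% × ($10499.00 − $5800.00) = $792.00 + 22.9% × $4699.00 = $1868.07
Long-Term Care Levy: 4% × $10499.00 = $419.96
Total: $1868.07 + $419.96 = $2288.03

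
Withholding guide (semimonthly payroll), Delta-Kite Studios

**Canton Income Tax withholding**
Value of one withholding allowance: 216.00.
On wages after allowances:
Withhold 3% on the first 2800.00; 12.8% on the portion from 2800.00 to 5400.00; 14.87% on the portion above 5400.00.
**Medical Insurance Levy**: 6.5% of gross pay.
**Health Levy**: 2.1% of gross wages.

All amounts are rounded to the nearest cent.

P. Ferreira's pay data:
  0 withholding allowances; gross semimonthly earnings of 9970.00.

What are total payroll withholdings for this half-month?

Canton Income Tax: taxable = 9970.00
  416.80 + 14.87% × (9970.00 − 5400.00) = 416.80 + 14.87% × 4570.00 = 1096.36
Medical Insurance Levy: 6.5% × 9970.00 = 648.05
Health Levy: 2.1% × 9970.00 = 209.37
Total: 1096.36 + 648.05 + 209.37 = 1953.78

1953.78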